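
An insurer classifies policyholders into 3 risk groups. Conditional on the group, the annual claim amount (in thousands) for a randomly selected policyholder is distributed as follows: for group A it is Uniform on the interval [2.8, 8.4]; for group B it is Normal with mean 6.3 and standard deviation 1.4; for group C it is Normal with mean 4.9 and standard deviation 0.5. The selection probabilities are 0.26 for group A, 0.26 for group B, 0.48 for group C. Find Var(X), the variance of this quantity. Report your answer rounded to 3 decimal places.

Per component, A: μ=5.6, E[X²]=33.9733; B: μ=6.3, E[X²]=41.65; C: μ=4.9, E[X²]=24.26.
E[X] = 0.26·5.6 + 0.26·6.3 + 0.48·4.9 = 5.446.
E[X²] = 0.26·33.9733 + 0.26·41.65 + 0.48·24.26 = 31.3069.
Var(X) = E[X²] − (E[X])² = 31.3069 − 29.6589 = 1.64795.

1.648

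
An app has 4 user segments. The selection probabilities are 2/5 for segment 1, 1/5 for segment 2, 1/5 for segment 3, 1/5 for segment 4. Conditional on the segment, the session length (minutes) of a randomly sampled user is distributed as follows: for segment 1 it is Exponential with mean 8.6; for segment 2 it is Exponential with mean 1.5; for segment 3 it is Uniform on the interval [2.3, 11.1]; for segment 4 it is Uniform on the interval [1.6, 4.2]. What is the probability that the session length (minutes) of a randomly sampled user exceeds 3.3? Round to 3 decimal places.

0.541

Conditional on each segment, P(X > 3.3): 1: 0.681322; 2: 0.110803; 3: 0.886364; 4: 0.346154.
By total probability, P(X > 3.3) = 0.4·0.681322 + 0.2·0.110803 + 0.2·0.886364 + 0.2·0.346154 = 0.541193.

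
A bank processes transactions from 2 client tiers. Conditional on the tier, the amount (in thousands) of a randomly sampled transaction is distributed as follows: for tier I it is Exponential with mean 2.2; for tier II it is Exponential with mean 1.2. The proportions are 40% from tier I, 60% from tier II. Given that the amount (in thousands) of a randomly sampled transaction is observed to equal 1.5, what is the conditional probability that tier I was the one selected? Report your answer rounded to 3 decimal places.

Likelihoods f(1.5 | ·): I: 0.229862; II: 0.238754.
Posterior ∝ prior × likelihood. Numerator for I: 0.4·0.229862 = 0.0919449.
Normalizing constant: 0.4·0.229862 + 0.6·0.238754 = 0.235197.
P(I | observation) = 0.0919449 / 0.235197 = 0.390927.

0.391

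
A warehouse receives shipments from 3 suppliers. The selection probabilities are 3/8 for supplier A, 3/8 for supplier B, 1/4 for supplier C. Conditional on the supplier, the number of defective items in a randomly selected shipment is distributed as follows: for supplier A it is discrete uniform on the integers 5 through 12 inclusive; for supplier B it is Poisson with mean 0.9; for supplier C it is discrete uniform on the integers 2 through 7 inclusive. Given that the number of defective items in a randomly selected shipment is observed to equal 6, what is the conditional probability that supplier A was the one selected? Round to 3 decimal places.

Likelihoods P(X=6 | ·): A: 0.125; B: 0.000300094; C: 0.166667.
Posterior ∝ prior × likelihood. Numerator for A: 0.375·0.125 = 0.046875.
Normalizing constant: 0.375·0.125 + 0.375·0.000300094 + 0.25·0.166667 = 0.0886542.
P(A | observation) = 0.046875 / 0.0886542 = 0.52874.

0.529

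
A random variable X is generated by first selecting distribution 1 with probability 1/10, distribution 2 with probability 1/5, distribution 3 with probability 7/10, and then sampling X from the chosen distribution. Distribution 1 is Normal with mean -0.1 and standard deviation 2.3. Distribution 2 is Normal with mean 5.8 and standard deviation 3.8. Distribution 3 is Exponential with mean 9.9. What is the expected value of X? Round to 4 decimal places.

Component means — 1: -0.1; 2: 5.8; 3: 9.9.
E[X] = 0.1·-0.1 + 0.2·5.8 + 0.7·9.9 = 8.08.

8.0800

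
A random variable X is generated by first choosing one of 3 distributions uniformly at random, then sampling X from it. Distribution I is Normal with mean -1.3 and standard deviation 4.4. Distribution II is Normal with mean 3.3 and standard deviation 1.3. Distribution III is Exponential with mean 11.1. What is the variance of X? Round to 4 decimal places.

Per component, I: μ=-1.3, E[X²]=21.05; II: μ=3.3, E[X²]=12.58; III: μ=11.1, E[X²]=246.42.
E[X] = 0.333333·-1.3 + 0.333333·3.3 + 0.333333·11.1 = 4.36667.
E[X²] = 0.333333·21.05 + 0.333333·12.58 + 0.333333·246.42 = 93.35.
Var(X) = E[X²] − (E[X])² = 93.35 − 19.0678 = 74.2822.

74.2822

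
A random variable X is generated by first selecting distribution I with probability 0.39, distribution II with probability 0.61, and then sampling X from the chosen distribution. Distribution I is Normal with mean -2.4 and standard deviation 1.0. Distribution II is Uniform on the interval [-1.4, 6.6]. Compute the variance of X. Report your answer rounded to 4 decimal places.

Per component, I: μ=-2.4, E[X²]=6.76; II: μ=2.6, E[X²]=12.0933.
E[X] = 0.39·-2.4 + 0.61·2.6 = 0.65.
E[X²] = 0.39·6.76 + 0.61·12.0933 = 10.0133.
Var(X) = E[X²] − (E[X])² = 10.0133 − 0.4225 = 9.59083.

9.5908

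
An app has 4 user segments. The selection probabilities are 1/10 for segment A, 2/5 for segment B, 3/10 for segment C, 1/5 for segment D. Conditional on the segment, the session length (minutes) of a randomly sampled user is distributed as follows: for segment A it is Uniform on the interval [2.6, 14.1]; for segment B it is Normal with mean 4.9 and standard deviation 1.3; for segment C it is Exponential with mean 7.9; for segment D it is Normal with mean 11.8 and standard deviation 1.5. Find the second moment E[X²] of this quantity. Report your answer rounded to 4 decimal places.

84.0983

For each component E[X²] = Var + (mean)², giving A: 80.7433; B: 25.7; C: 124.82; D: 141.49.
Overall E[X²] = 0.1·80.7433 + 0.4·25.7 + 0.3·124.82 + 0.2·141.49 = 84.0983.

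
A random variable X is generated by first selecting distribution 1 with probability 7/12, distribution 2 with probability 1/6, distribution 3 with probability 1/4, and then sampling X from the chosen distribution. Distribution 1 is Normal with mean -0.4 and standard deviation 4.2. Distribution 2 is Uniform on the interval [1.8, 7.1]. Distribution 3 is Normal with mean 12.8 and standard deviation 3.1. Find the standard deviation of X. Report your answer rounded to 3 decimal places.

Per component, 1: μ=-0.4, E[X²]=17.8; 2: μ=4.45, E[X²]=22.1433; 3: μ=12.8, E[X²]=173.45.
E[X] = 0.583333·-0.4 + 0.166667·4.45 + 0.25·12.8 = 3.70833.
E[X²] = 0.583333·17.8 + 0.166667·22.1433 + 0.25·173.45 = 57.4364.
Var(X) = E[X²] − (E[X])² = 57.4364 − 13.7517 = 43.6847.
SD(X) = √43.6847 = 6.60944.

6.609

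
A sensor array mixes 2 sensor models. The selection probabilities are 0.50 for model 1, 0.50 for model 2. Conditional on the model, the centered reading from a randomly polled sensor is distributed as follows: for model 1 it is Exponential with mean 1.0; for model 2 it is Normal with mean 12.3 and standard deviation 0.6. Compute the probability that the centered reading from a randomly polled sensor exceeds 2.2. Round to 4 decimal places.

0.5554

Conditional on each model, P(X > 2.2): 1: 0.110803; 2: 1.
By total probability, P(X > 2.2) = 0.5·0.110803 + 0.5·1 = 0.555402.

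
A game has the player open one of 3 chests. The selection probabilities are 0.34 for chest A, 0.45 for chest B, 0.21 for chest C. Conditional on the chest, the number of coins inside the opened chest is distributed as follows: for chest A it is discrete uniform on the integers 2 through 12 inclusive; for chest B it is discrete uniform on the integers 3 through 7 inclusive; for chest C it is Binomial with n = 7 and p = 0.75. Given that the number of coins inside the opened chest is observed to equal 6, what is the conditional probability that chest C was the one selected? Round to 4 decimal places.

0.3511

Likelihoods P(X=6 | ·): A: 0.0909091; B: 0.2; C: 0.311462.
Posterior ∝ prior × likelihood. Numerator for C: 0.21·0.311462 = 0.0654071.
Normalizing constant: 0.34·0.0909091 + 0.45·0.2 + 0.21·0.311462 = 0.186316.
P(C | observation) = 0.0654071 / 0.186316 = 0.351054.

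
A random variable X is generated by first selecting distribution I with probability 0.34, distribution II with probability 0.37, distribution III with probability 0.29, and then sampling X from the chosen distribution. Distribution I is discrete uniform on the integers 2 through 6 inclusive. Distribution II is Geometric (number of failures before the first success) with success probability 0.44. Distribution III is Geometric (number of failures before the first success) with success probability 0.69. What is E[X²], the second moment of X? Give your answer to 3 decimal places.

For each component E[X²] = Var + (mean)², giving I: 18; II: 4.5124; III: 0.852972.
Overall E[X²] = 0.34·18 + 0.37·4.5124 + 0.29·0.852972 = 8.03695.

8.037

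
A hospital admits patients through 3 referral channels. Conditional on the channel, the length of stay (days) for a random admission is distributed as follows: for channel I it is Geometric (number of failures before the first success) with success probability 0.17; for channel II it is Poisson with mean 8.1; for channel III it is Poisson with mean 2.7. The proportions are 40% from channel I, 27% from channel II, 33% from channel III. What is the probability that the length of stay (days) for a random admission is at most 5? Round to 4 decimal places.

Conditional on each channel, P(X ≤ 5): I: 0.67306; II: 0.182246; III: 0.943268.
By total probability, P(X ≤ 5) = 0.4·0.67306 + 0.27·0.182246 + 0.33·0.943268 = 0.629709.

0.6297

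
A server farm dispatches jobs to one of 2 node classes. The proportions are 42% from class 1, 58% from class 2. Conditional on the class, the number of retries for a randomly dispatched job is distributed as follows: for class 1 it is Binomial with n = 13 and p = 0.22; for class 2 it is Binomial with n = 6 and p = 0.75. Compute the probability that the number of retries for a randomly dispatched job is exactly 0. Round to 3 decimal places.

Conditional on each class, P(X = 0): 1: 0.0395576; 2: 0.000244141.
By total probability, P(X = 0) = 0.42·0.0395576 + 0.58·0.000244141 = 0.0167558.

0.017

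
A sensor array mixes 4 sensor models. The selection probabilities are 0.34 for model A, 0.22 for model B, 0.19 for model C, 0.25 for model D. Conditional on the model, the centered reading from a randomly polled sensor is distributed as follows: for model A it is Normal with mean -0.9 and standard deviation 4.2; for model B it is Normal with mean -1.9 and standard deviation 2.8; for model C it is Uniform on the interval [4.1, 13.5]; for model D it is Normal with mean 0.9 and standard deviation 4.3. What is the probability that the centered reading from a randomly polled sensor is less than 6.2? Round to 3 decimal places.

0.809

Conditional on each model, P(X < 6.2): A: 0.954532; B: 0.998091; C: 0.223404; D: 0.89113.
By total probability, P(X < 6.2) = 0.34·0.954532 + 0.22·0.998091 + 0.19·0.223404 + 0.25·0.89113 = 0.80935.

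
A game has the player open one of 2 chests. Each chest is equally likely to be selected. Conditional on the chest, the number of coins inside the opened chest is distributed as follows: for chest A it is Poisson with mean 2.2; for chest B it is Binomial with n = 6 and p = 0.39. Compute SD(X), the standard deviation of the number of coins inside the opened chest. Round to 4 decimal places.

Per component, A: μ=2.2, E[X²]=7.04; B: μ=2.34, E[X²]=6.903.
E[X] = 0.5·2.2 + 0.5·2.34 = 2.27.
E[X²] = 0.5·7.04 + 0.5·6.903 = 6.9715.
Var(X) = E[X²] − (E[X])² = 6.9715 − 5.1529 = 1.8186.
SD(X) = √1.8186 = 1.34855.

1.3486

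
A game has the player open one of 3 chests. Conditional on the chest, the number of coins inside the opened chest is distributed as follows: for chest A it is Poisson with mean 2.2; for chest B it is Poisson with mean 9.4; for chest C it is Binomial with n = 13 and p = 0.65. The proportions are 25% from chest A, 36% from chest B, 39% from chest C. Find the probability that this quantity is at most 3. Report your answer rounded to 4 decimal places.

0.2116

Conditional on each chest, P(X ≤ 3): A: 0.819352; B: 0.0159666; C: 0.00251455.
By total probability, P(X ≤ 3) = 0.25·0.819352 + 0.36·0.0159666 + 0.39·0.00251455 = 0.211567.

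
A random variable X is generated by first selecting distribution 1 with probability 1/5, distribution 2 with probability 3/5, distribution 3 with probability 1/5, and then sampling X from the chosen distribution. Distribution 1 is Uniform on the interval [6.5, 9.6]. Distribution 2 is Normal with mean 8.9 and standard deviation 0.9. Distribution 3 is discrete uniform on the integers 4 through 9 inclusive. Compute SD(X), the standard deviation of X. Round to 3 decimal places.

1.450

Per component, 1: μ=8.05, E[X²]=65.6033; 2: μ=8.9, E[X²]=80.02; 3: μ=6.5, E[X²]=45.1667.
E[X] = 0.2·8.05 + 0.6·8.9 + 0.2·6.5 = 8.25.
E[X²] = 0.2·65.6033 + 0.6·80.02 + 0.2·45.1667 = 70.166.
Var(X) = E[X²] − (E[X])² = 70.166 − 68.0625 = 2.1035.
SD(X) = √2.1035 = 1.45034.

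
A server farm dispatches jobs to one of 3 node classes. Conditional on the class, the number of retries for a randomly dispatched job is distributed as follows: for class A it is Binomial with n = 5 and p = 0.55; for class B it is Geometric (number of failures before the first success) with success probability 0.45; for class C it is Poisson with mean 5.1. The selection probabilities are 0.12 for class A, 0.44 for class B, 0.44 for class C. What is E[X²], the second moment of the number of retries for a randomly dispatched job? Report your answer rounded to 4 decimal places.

16.5967

For each component E[X²] = Var + (mean)², giving A: 8.8; B: 4.20988; C: 31.11.
Overall E[X²] = 0.12·8.8 + 0.44·4.20988 + 0.44·31.11 = 16.5967.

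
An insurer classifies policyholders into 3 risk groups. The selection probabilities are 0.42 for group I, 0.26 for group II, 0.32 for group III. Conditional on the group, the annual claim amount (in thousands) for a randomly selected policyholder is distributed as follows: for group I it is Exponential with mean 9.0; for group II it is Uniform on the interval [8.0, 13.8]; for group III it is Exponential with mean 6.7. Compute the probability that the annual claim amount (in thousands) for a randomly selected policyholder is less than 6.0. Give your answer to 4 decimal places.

0.3937

Conditional on each group, P(X < 6.0): I: 0.486583; II: 0; III: 0.591606.
By total probability, P(X < 6.0) = 0.42·0.486583 + 0.26·0 + 0.32·0.591606 = 0.393679.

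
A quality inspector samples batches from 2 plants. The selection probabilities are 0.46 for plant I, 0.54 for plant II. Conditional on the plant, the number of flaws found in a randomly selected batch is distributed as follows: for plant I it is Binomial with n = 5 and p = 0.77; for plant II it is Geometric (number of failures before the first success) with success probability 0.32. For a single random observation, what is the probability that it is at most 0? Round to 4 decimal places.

Conditional on each plant, P(X ≤ 0): I: 0.000643634; II: 0.32.
By total probability, P(X ≤ 0) = 0.46·0.000643634 + 0.54·0.32 = 0.173096.

0.1731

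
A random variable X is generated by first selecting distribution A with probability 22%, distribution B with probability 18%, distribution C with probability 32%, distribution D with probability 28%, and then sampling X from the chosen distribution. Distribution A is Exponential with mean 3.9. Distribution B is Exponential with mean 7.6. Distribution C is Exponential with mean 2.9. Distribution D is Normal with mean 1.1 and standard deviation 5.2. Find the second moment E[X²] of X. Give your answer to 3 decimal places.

For each component E[X²] = Var + (mean)², giving A: 30.42; B: 115.52; C: 16.82; D: 28.25.
Overall E[X²] = 0.22·30.42 + 0.18·115.52 + 0.32·16.82 + 0.28·28.25 = 40.7784.

40.778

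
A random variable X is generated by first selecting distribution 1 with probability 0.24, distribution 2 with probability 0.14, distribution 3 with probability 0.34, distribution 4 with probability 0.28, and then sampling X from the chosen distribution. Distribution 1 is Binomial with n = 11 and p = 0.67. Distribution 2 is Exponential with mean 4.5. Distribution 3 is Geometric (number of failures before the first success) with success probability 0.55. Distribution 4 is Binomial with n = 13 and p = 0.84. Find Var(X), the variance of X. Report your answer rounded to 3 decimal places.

Per component, 1: μ=7.37, E[X²]=56.749; 2: μ=4.5, E[X²]=40.5; 3: μ=0.818182, E[X²]=2.15702; 4: μ=10.92, E[X²]=120.994.
E[X] = 0.24·7.37 + 0.14·4.5 + 0.34·0.818182 + 0.28·10.92 = 5.73458.
E[X²] = 0.24·56.749 + 0.14·40.5 + 0.34·2.15702 + 0.28·120.994 = 53.9014.
Var(X) = E[X²] − (E[X])² = 53.9014 − 32.8854 = 21.0159.

21.016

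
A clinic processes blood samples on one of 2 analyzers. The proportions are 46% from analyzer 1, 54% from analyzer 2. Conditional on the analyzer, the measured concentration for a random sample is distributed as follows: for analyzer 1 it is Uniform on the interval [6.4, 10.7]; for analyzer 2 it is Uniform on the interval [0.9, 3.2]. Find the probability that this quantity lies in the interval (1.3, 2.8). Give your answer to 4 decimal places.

Conditional on each analyzer, P(1.3 < X < 2.8): 1: 0; 2: 0.652174.
By total probability, P(1.3 < X < 2.8) = 0.46·0 + 0.54·0.652174 = 0.352174.

0.3522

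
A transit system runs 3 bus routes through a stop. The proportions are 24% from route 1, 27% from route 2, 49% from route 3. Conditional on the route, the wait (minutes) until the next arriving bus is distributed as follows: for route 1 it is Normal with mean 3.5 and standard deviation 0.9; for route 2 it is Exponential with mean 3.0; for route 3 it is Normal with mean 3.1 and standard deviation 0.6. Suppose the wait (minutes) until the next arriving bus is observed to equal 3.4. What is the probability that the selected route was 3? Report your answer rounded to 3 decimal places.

0.681

Likelihoods f(3.4 | ·): 1: 0.440541; 2: 0.107319; 3: 0.586776.
Posterior ∝ prior × likelihood. Numerator for 3: 0.49·0.586776 = 0.28752.
Normalizing constant: 0.24·0.440541 + 0.27·0.107319 + 0.49·0.586776 = 0.422226.
P(3 | observation) = 0.28752 / 0.422226 = 0.680962.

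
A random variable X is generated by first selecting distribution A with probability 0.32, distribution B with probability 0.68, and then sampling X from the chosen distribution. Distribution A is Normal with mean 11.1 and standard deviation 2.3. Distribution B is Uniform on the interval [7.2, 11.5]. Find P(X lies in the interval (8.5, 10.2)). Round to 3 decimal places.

0.339

Conditional on each component, P(8.5 < X < 10.2): A: 0.21864; B: 0.395349.
By total probability, P(8.5 < X < 10.2) = 0.32·0.21864 + 0.68·0.395349 = 0.338802.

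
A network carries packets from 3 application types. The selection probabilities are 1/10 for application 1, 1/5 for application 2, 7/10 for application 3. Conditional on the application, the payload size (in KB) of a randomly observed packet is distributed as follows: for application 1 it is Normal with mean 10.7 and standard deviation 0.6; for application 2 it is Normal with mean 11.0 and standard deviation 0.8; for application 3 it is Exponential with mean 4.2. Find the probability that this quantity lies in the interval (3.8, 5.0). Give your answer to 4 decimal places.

0.0704

Conditional on each application, P(3.8 < X < 5.0): 1: 0; 2: 3.19189e-14; 3: 0.100562.
By total probability, P(3.8 < X < 5.0) = 0.1·0 + 0.2·3.19189e-14 + 0.7·0.100562 = 0.0703932.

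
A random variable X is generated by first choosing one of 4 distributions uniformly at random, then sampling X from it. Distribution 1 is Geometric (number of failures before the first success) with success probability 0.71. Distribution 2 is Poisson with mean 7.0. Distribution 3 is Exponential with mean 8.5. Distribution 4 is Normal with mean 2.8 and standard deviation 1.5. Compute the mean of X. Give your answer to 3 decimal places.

Component means — 1: 0.408451; 2: 7; 3: 8.5; 4: 2.8.
E[X] = 0.25·0.408451 + 0.25·7 + 0.25·8.5 + 0.25·2.8 = 4.67711.

4.677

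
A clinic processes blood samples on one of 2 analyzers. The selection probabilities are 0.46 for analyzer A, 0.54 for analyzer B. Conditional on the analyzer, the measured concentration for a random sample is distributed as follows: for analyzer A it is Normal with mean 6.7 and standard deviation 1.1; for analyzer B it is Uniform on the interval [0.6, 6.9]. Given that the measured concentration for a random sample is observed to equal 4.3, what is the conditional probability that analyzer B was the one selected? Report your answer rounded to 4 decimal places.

Likelihoods f(4.3 | ·): A: 0.0335602; B: 0.15873.
Posterior ∝ prior × likelihood. Numerator for B: 0.54·0.15873 = 0.0857143.
Normalizing constant: 0.46·0.0335602 + 0.54·0.15873 = 0.101152.
P(B | observation) = 0.0857143 / 0.101152 = 0.847381.

0.8474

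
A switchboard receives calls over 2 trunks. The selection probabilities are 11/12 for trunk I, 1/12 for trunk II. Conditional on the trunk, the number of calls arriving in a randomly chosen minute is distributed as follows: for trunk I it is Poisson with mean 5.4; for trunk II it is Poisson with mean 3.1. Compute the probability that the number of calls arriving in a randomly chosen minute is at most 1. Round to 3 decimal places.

Conditional on each trunk, P(X ≤ 1): I: 0.0289061; II: 0.184702.
By total probability, P(X ≤ 1) = 0.916667·0.0289061 + 0.0833333·0.184702 = 0.0418891.

0.042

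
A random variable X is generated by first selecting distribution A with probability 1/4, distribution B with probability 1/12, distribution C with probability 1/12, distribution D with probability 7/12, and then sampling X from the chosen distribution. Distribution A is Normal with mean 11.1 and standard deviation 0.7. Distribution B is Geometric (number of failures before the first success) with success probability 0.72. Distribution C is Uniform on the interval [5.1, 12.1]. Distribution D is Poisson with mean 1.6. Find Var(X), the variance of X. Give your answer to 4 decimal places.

Per component, A: μ=11.1, E[X²]=123.7; B: μ=0.388889, E[X²]=0.691358; C: μ=8.6, E[X²]=78.0433; D: μ=1.6, E[X²]=4.16.
E[X] = 0.25·11.1 + 0.0833333·0.388889 + 0.0833333·8.6 + 0.583333·1.6 = 4.45741.
E[X²] = 0.25·123.7 + 0.0833333·0.691358 + 0.0833333·78.0433 + 0.583333·4.16 = 39.9129.
Var(X) = E[X²] − (E[X])² = 39.9129 − 19.8685 = 20.0444.

20.0444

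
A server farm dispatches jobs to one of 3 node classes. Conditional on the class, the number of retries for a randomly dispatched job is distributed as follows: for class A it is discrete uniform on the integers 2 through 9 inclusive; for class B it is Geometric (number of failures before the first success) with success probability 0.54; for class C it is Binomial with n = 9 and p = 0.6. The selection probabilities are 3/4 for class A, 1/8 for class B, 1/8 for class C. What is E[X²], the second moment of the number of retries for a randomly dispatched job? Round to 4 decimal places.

For each component E[X²] = Var + (mean)², giving A: 35.5; B: 2.30316; C: 31.32.
Overall E[X²] = 0.75·35.5 + 0.125·2.30316 + 0.125·31.32 = 30.8279.

30.8279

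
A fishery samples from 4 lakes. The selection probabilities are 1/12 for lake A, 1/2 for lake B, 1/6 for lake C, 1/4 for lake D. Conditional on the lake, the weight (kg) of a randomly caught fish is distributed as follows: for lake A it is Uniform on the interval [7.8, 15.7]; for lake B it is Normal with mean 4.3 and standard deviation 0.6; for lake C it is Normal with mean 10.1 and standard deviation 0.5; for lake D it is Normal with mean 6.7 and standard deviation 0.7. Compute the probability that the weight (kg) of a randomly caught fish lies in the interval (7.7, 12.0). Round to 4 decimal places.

Conditional on each lake, P(7.7 < X < 12.0): A: 0.531646; B: 7.28011e-09; C: 0.999927; D: 0.0765637.
By total probability, P(7.7 < X < 12.0) = 0.0833333·0.531646 + 0.5·7.28011e-09 + 0.166667·0.999927 + 0.25·0.0765637 = 0.230099.

0.2301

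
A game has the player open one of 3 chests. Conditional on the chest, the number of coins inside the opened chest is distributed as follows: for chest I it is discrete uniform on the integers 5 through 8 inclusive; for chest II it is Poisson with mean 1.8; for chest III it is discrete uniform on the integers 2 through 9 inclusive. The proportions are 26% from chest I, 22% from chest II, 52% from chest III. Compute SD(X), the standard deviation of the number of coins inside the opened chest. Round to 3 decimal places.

Per component, I: μ=6.5, E[X²]=43.5; II: μ=1.8, E[X²]=5.04; III: μ=5.5, E[X²]=35.5.
E[X] = 0.26·6.5 + 0.22·1.8 + 0.52·5.5 = 4.946.
E[X²] = 0.26·43.5 + 0.22·5.04 + 0.52·35.5 = 30.8788.
Var(X) = E[X²] − (E[X])² = 30.8788 − 24.4629 = 6.41588.
SD(X) = √6.41588 = 2.53296.

2.533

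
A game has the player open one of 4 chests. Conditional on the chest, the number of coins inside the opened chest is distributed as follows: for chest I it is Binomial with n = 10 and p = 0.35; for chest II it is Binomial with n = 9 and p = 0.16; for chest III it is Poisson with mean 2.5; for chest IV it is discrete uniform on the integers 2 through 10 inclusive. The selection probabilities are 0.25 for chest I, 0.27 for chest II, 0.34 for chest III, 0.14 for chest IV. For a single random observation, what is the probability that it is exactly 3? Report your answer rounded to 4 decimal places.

Conditional on each chest, P(X = 3): I: 0.25222; II: 0.120869; III: 0.213763; IV: 0.111111.
By total probability, P(X = 3) = 0.25·0.25222 + 0.27·0.120869 + 0.34·0.213763 + 0.14·0.111111 = 0.183925.

0.1839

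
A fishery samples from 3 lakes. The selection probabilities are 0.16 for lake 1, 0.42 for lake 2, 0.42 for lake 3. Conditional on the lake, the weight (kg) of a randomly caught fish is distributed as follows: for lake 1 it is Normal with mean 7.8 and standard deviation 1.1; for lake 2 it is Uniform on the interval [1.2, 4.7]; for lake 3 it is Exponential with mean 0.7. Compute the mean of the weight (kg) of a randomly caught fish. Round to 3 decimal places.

2.781

Component means — 1: 7.8; 2: 2.95; 3: 0.7.
E[X] = 0.16·7.8 + 0.42·2.95 + 0.42·0.7 = 2.781.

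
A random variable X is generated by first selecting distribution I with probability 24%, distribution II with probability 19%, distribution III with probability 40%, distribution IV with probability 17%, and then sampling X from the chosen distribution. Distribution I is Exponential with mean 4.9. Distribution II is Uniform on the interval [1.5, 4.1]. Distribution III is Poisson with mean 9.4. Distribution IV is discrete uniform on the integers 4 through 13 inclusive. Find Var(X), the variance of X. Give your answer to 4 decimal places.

18.1209

Per component, I: μ=4.9, E[X²]=48.02; II: μ=2.8, E[X²]=8.40333; III: μ=9.4, E[X²]=97.76; IV: μ=8.5, E[X²]=80.5.
E[X] = 0.24·4.9 + 0.19·2.8 + 0.4·9.4 + 0.17·8.5 = 6.913.
E[X²] = 0.24·48.02 + 0.19·8.40333 + 0.4·97.76 + 0.17·80.5 = 65.9104.
Var(X) = E[X²] − (E[X])² = 65.9104 − 47.7896 = 18.1209.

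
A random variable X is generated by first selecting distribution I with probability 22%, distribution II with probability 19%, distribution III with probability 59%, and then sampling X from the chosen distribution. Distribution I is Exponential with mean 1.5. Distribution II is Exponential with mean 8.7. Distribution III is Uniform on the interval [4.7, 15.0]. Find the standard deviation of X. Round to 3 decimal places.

Per component, I: μ=1.5, E[X²]=4.5; II: μ=8.7, E[X²]=151.38; III: μ=9.85, E[X²]=105.863.
E[X] = 0.22·1.5 + 0.19·8.7 + 0.59·9.85 = 7.7945.
E[X²] = 0.22·4.5 + 0.19·151.38 + 0.59·105.863 = 92.2116.
Var(X) = E[X²] − (E[X])² = 92.2116 − 60.7542 = 31.4573.
SD(X) = √31.4573 = 5.60868.

5.609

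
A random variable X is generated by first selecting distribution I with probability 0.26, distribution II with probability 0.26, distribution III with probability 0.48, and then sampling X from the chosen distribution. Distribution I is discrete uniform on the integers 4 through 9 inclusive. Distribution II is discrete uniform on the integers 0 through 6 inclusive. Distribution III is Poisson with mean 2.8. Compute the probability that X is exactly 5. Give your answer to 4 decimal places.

0.1223

Conditional on each component, P(X = 5): I: 0.166667; II: 0.142857; III: 0.0872136.
By total probability, P(X = 5) = 0.26·0.166667 + 0.26·0.142857 + 0.48·0.0872136 = 0.122339.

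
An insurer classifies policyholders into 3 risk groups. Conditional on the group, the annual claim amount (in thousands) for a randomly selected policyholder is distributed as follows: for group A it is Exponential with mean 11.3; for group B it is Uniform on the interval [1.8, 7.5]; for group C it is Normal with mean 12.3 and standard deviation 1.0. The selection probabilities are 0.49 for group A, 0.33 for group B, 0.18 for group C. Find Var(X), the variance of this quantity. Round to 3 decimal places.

Per component, A: μ=11.3, E[X²]=255.38; B: μ=4.65, E[X²]=24.33; C: μ=12.3, E[X²]=152.29.
E[X] = 0.49·11.3 + 0.33·4.65 + 0.18·12.3 = 9.2855.
E[X²] = 0.49·255.38 + 0.33·24.33 + 0.18·152.29 = 160.577.
Var(X) = E[X²] − (E[X])² = 160.577 − 86.2205 = 74.3568.

74.357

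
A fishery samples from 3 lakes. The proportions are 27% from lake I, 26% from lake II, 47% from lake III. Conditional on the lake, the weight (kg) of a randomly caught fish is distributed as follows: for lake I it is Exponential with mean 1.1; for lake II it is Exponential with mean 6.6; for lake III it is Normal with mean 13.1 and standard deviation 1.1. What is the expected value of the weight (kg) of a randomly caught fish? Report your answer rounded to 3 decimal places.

8.170

Component means — I: 1.1; II: 6.6; III: 13.1.
E[X] = 0.27·1.1 + 0.26·6.6 + 0.47·13.1 = 8.17.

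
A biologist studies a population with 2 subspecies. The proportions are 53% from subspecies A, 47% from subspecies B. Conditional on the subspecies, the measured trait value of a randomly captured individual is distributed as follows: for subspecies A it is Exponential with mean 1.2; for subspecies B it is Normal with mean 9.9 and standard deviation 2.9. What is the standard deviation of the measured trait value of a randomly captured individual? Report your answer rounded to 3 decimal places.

4.855

Per component, A: μ=1.2, E[X²]=2.88; B: μ=9.9, E[X²]=106.42.
E[X] = 0.53·1.2 + 0.47·9.9 = 5.289.
E[X²] = 0.53·2.88 + 0.47·106.42 = 51.5438.
Var(X) = E[X²] − (E[X])² = 51.5438 − 27.9735 = 23.5703.
SD(X) = √23.5703 = 4.85492.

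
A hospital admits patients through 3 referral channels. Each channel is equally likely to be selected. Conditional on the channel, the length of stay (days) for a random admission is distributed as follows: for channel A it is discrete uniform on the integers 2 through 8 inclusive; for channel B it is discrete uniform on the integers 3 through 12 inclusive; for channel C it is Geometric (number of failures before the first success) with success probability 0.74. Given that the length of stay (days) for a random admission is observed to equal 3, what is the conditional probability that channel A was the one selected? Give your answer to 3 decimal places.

Likelihoods P(X=3 | ·): A: 0.142857; B: 0.1; C: 0.0130062.
Posterior ∝ prior × likelihood. Numerator for A: 0.333333·0.142857 = 0.047619.
Normalizing constant: 0.333333·0.142857 + 0.333333·0.1 + 0.333333·0.0130062 = 0.0852878.
P(A | observation) = 0.047619 / 0.0852878 = 0.558334.

0.558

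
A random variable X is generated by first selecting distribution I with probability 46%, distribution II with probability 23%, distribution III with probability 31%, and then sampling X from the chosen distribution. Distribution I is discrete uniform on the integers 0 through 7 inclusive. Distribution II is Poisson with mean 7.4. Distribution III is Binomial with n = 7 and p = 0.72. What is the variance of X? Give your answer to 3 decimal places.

6.899

Per component, I: μ=3.5, E[X²]=17.5; II: μ=7.4, E[X²]=62.16; III: μ=5.04, E[X²]=26.8128.
E[X] = 0.46·3.5 + 0.23·7.4 + 0.31·5.04 = 4.8744.
E[X²] = 0.46·17.5 + 0.23·62.16 + 0.31·26.8128 = 30.6588.
Var(X) = E[X²] − (E[X])² = 30.6588 − 23.7598 = 6.89899.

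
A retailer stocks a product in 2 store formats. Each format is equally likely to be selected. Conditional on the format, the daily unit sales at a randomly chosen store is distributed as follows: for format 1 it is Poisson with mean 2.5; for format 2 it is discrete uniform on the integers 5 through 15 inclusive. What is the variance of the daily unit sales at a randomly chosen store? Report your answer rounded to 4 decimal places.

Per component, 1: μ=2.5, E[X²]=8.75; 2: μ=10, E[X²]=110.
E[X] = 0.5·2.5 + 0.5·10 = 6.25.
E[X²] = 0.5·8.75 + 0.5·110 = 59.375.
Var(X) = E[X²] − (E[X])² = 59.375 − 39.0625 = 20.3125.

20.3125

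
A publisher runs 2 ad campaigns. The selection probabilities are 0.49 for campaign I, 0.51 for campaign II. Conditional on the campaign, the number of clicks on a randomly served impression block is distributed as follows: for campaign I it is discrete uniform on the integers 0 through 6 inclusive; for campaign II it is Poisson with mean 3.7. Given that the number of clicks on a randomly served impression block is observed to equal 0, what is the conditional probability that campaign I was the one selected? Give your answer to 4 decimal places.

Likelihoods P(X=0 | ·): I: 0.142857; II: 0.0247235.
Posterior ∝ prior × likelihood. Numerator for I: 0.49·0.142857 = 0.07.
Normalizing constant: 0.49·0.142857 + 0.51·0.0247235 = 0.082609.
P(I | observation) = 0.07 / 0.082609 = 0.847365.

0.8474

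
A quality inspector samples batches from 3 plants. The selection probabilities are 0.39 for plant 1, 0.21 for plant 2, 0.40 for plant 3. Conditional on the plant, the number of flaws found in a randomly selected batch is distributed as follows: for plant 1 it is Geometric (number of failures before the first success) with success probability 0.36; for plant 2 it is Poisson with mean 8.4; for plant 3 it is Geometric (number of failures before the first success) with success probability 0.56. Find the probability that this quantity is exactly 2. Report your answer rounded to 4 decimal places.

0.1025

Conditional on each plant, P(X = 2): 1: 0.147456; 2: 0.00793332; 3: 0.108416.
By total probability, P(X = 2) = 0.39·0.147456 + 0.21·0.00793332 + 0.4·0.108416 = 0.10254.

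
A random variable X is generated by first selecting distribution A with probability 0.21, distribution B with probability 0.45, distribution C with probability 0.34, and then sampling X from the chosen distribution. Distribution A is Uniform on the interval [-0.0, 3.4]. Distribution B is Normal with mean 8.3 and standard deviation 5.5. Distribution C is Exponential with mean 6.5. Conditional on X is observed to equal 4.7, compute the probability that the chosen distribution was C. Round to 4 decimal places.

0.4907

Likelihoods f(4.7 | ·): A: 0; B: 0.0585484; C: 0.0746549.
Posterior ∝ prior × likelihood. Numerator for C: 0.34·0.0746549 = 0.0253827.
Normalizing constant: 0.21·0 + 0.45·0.0585484 + 0.34·0.0746549 = 0.0517294.
P(C | observation) = 0.0253827 / 0.0517294 = 0.490681.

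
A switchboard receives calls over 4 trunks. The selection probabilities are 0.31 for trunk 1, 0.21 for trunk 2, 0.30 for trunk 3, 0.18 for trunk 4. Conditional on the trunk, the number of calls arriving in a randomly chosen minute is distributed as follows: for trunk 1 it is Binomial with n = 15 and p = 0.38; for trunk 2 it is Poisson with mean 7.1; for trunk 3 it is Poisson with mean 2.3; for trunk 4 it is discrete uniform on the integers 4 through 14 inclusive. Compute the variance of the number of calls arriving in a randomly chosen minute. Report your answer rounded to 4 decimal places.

10.8989

Per component, 1: μ=5.7, E[X²]=36.024; 2: μ=7.1, E[X²]=57.51; 3: μ=2.3, E[X²]=7.59; 4: μ=9, E[X²]=91.
E[X] = 0.31·5.7 + 0.21·7.1 + 0.3·2.3 + 0.18·9 = 5.568.
E[X²] = 0.31·36.024 + 0.21·57.51 + 0.3·7.59 + 0.18·91 = 41.9015.
Var(X) = E[X²] − (E[X])² = 41.9015 − 31.0026 = 10.8989.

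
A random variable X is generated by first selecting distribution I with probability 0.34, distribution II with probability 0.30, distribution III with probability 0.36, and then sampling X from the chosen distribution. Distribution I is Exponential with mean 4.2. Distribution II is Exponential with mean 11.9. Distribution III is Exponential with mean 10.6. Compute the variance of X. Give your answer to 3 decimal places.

Per component, I: μ=4.2, E[X²]=35.28; II: μ=11.9, E[X²]=283.22; III: μ=10.6, E[X²]=224.72.
E[X] = 0.34·4.2 + 0.3·11.9 + 0.36·10.6 = 8.814.
E[X²] = 0.34·35.28 + 0.3·283.22 + 0.36·224.72 = 177.86.
Var(X) = E[X²] − (E[X])² = 177.86 − 77.6866 = 100.174.

100.174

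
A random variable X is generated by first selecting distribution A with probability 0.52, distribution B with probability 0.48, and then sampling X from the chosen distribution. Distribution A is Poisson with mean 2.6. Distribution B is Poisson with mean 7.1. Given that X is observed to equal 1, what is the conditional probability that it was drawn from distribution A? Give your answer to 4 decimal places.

Likelihoods P(X=1 | ·): A: 0.193111; B: 0.00585824.
Posterior ∝ prior × likelihood. Numerator for A: 0.52·0.193111 = 0.100418.
Normalizing constant: 0.52·0.193111 + 0.48·0.00585824 = 0.10323.
P(A | observation) = 0.100418 / 0.10323 = 0.97276.

0.9728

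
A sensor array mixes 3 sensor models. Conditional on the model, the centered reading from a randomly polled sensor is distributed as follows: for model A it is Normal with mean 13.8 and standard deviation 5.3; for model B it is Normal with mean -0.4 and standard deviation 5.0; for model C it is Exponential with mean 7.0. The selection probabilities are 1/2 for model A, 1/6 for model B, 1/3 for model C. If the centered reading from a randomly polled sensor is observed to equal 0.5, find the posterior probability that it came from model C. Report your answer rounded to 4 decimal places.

0.7510

Likelihoods f(0.5 | ·): A: 0.00322999; B: 0.0785063; C: 0.133009.
Posterior ∝ prior × likelihood. Numerator for C: 0.333333·0.133009 = 0.0443363.
Normalizing constant: 0.5·0.00322999 + 0.166667·0.0785063 + 0.333333·0.133009 = 0.0590357.
P(C | observation) = 0.0443363 / 0.0590357 = 0.751009.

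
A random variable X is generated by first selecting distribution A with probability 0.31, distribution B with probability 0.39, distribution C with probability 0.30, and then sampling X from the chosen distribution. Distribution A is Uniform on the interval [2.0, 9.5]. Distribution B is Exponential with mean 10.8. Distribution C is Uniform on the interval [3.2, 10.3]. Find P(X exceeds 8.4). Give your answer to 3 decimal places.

Conditional on each component, P(X > 8.4): A: 0.146667; B: 0.459426; C: 0.267606.
By total probability, P(X > 8.4) = 0.31·0.146667 + 0.39·0.459426 + 0.3·0.267606 = 0.304924.

0.305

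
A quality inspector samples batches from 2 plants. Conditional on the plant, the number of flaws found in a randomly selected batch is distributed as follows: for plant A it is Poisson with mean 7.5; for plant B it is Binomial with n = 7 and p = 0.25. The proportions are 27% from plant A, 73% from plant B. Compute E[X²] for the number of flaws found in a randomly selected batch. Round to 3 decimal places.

20.406

For each component E[X²] = Var + (mean)², giving A: 63.75; B: 4.375.
Overall E[X²] = 0.27·63.75 + 0.73·4.375 = 20.4063.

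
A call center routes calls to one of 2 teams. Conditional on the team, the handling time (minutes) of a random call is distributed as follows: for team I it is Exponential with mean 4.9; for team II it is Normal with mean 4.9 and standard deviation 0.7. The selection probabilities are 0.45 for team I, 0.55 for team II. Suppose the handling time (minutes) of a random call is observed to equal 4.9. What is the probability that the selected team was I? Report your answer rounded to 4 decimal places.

0.0973

Likelihoods f(4.9 | ·): I: 0.0750774; II: 0.569918.
Posterior ∝ prior × likelihood. Numerator for I: 0.45·0.0750774 = 0.0337848.
Normalizing constant: 0.45·0.0750774 + 0.55·0.569918 = 0.347239.
P(I | observation) = 0.0337848 / 0.347239 = 0.0972955.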